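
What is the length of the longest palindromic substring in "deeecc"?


Input: "deeecc"
Checking substrings for palindromes:
  [1:4] "eee" (len 3) => palindrome
  [1:3] "ee" (len 2) => palindrome
  [2:4] "ee" (len 2) => palindrome
  [4:6] "cc" (len 2) => palindrome
Longest palindromic substring: "eee" with length 3

3


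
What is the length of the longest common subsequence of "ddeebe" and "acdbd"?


LCS of "ddeebe" and "acdbd"
DP table:
           a    c    d    b    d
      0    0    0    0    0    0
  d   0    0    0    1    1    1
  d   0    0    0    1    1    2
  e   0    0    0    1    1    2
  e   0    0    0    1    1    2
  b   0    0    0    1    2    2
  e   0    0    0    1    2    2
LCS length = dp[6][5] = 2

2


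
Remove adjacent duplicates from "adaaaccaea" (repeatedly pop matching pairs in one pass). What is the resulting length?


Input: adaaaccaea
Stack-based adjacent duplicate removal:
  Read 'a': push. Stack: a
  Read 'd': push. Stack: ad
  Read 'a': push. Stack: ada
  Read 'a': matches stack top 'a' => pop. Stack: ad
  Read 'a': push. Stack: ada
  Read 'c': push. Stack: adac
  Read 'c': matches stack top 'c' => pop. Stack: ada
  Read 'a': matches stack top 'a' => pop. Stack: ad
  Read 'e': push. Stack: ade
  Read 'a': push. Stack: adea
Final stack: "adea" (length 4)

4


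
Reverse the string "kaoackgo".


Input: kaoackgo
Reading characters right to left:
  Position 7: 'o'
  Position 6: 'g'
  Position 5: 'k'
  Position 4: 'c'
  Position 3: 'a'
  Position 2: 'o'
  Position 1: 'a'
  Position 0: 'k'
Reversed: ogkcaoak

ogkcaoak


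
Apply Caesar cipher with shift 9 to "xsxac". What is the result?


Caesar cipher: shift "xsxac" by 9
  'x' (pos 23) + 9 = pos 6 = 'g'
  's' (pos 18) + 9 = pos 1 = 'b'
  'x' (pos 23) + 9 = pos 6 = 'g'
  'a' (pos 0) + 9 = pos 9 = 'j'
  'c' (pos 2) + 9 = pos 11 = 'l'
Result: gbgjl

gbgjl


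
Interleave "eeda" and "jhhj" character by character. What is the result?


Interleaving "eeda" and "jhhj":
  Position 0: 'e' from first, 'j' from second => "ej"
  Position 1: 'e' from first, 'h' from second => "eh"
  Position 2: 'd' from first, 'h' from second => "dh"
  Position 3: 'a' from first, 'j' from second => "aj"
Result: ejehdhaj

ejehdhaj


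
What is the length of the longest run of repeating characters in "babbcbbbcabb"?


Input: "babbcbbbcabb"
Scanning for longest run:
  Position 1 ('a'): new char, reset run to 1
  Position 2 ('b'): new char, reset run to 1
  Position 3 ('b'): continues run of 'b', length=2
  Position 4 ('c'): new char, reset run to 1
  Position 5 ('b'): new char, reset run to 1
  Position 6 ('b'): continues run of 'b', length=2
  Position 7 ('b'): continues run of 'b', length=3
  Position 8 ('c'): new char, reset run to 1
  Position 9 ('a'): new char, reset run to 1
  Position 10 ('b'): new char, reset run to 1
  Position 11 ('b'): continues run of 'b', length=2
Longest run: 'b' with length 3

3


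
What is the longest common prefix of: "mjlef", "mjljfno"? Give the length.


Words: mjlef, mjljfno
  Position 0: all 'm' => match
  Position 1: all 'j' => match
  Position 2: all 'l' => match
  Position 3: ('e', 'j') => mismatch, stop
LCP = "mjl" (length 3)

3


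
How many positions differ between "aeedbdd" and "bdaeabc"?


Comparing "aeedbdd" and "bdaeabc" position by position:
  Position 0: 'a' vs 'b' => DIFFER
  Position 1: 'e' vs 'd' => DIFFER
  Position 2: 'e' vs 'a' => DIFFER
  Position 3: 'd' vs 'e' => DIFFER
  Position 4: 'b' vs 'a' => DIFFER
  Position 5: 'd' vs 'b' => DIFFER
  Position 6: 'd' vs 'c' => DIFFER
Positions that differ: 7

7


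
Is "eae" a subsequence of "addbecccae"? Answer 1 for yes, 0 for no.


Check if "eae" is a subsequence of "addbecccae"
Greedy scan:
  Position 0 ('a'): no match needed
  Position 1 ('d'): no match needed
  Position 2 ('d'): no match needed
  Position 3 ('b'): no match needed
  Position 4 ('e'): matches sub[0] = 'e'
  Position 5 ('c'): no match needed
  Position 6 ('c'): no match needed
  Position 7 ('c'): no match needed
  Position 8 ('a'): matches sub[1] = 'a'
  Position 9 ('e'): matches sub[2] = 'e'
All 3 characters matched => is a subsequence

1


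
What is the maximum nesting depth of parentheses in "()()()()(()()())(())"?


Input: "()()()()(()()())(())"
Tracking depth:
  Position 0 '(': depth becomes 1
  Position 1 ')': depth becomes 0
  Position 2 '(': depth becomes 1
  Position 3 ')': depth becomes 0
  Position 4 '(': depth becomes 1
  Position 5 ')': depth becomes 0
  Position 6 '(': depth becomes 1
  Position 7 ')': depth becomes 0
  Position 8 '(': depth becomes 1
  Position 9 '(': depth becomes 2
  Position 10 ')': depth becomes 1
  Position 11 '(': depth becomes 2
  Position 12 ')': depth becomes 1
  Position 13 '(': depth becomes 2
  Position 14 ')': depth becomes 1
  Position 15 ')': depth becomes 0
  Position 16 '(': depth becomes 1
  Position 17 '(': depth becomes 2
  Position 18 ')': depth becomes 1
  Position 19 ')': depth becomes 0
Maximum depth reached: 2

2


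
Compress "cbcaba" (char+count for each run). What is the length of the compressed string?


Input: cbcaba
Runs:
  'c' x 1 => "c1"
  'b' x 1 => "b1"
  'c' x 1 => "c1"
  'a' x 1 => "a1"
  'b' x 1 => "b1"
  'a' x 1 => "a1"
Compressed: "c1b1c1a1b1a1"
Compressed length: 12

12


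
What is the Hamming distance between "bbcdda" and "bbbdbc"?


Comparing "bbcdda" and "bbbdbc" position by position:
  Position 0: 'b' vs 'b' => same
  Position 1: 'b' vs 'b' => same
  Position 2: 'c' vs 'b' => differ
  Position 3: 'd' vs 'd' => same
  Position 4: 'd' vs 'b' => differ
  Position 5: 'a' vs 'c' => differ
Total differences (Hamming distance): 3

3


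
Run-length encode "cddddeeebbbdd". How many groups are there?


Input: cddddeeebbbdd
Scanning for consecutive runs:
  Group 1: 'c' x 1 (positions 0-0)
  Group 2: 'd' x 4 (positions 1-4)
  Group 3: 'e' x 3 (positions 5-7)
  Group 4: 'b' x 3 (positions 8-10)
  Group 5: 'd' x 2 (positions 11-12)
Total groups: 5

5


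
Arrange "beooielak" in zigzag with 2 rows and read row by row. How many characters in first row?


Zigzag "beooielak" into 2 rows:
Placing characters:
  'b' => row 0
  'e' => row 1
  'o' => row 0
  'o' => row 1
  'i' => row 0
  'e' => row 1
  'l' => row 0
  'a' => row 1
  'k' => row 0
Rows:
  Row 0: "boilk"
  Row 1: "eoea"
First row length: 5

5


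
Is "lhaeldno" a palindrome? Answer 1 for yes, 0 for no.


Input: lhaeldno
Reversed: ondleahl
  Compare pos 0 ('l') with pos 7 ('o'): MISMATCH
  Compare pos 1 ('h') with pos 6 ('n'): MISMATCH
  Compare pos 2 ('a') with pos 5 ('d'): MISMATCH
  Compare pos 3 ('e') with pos 4 ('l'): MISMATCH
Result: not a palindrome

0


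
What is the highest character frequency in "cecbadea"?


Input: cecbadea
Character counts:
  'a': 2
  'b': 1
  'c': 2
  'd': 1
  'e': 2
Maximum frequency: 2

2


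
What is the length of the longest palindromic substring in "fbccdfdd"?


Input: "fbccdfdd"
Checking substrings for palindromes:
  [4:7] "dfd" (len 3) => palindrome
  [2:4] "cc" (len 2) => palindrome
  [6:8] "dd" (len 2) => palindrome
Longest palindromic substring: "dfd" with length 3

3


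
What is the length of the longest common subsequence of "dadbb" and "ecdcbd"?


LCS of "dadbb" and "ecdcbd"
DP table:
           e    c    d    c    b    d
      0    0    0    0    0    0    0
  d   0    0    0    1    1    1    1
  a   0    0    0    1    1    1    1
  d   0    0    0    1    1    1    2
  b   0    0    0    1    1    2    2
  b   0    0    0    1    1    2    2
LCS length = dp[5][6] = 2

2


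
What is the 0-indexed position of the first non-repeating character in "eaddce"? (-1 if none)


Input: eaddce
Character frequencies:
  'a': 1
  'c': 1
  'd': 2
  'e': 2
Scanning left to right for freq == 1:
  Position 0 ('e'): freq=2, skip
  Position 1 ('a'): unique! => answer = 1

1


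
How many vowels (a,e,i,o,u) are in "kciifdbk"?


Input: kciifdbk
Checking each character:
  'k' at position 0: consonant
  'c' at position 1: consonant
  'i' at position 2: vowel (running total: 1)
  'i' at position 3: vowel (running total: 2)
  'f' at position 4: consonant
  'd' at position 5: consonant
  'b' at position 6: consonant
  'k' at position 7: consonant
Total vowels: 2

2


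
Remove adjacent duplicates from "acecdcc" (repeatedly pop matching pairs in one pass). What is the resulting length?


Input: acecdcc
Stack-based adjacent duplicate removal:
  Read 'a': push. Stack: a
  Read 'c': push. Stack: ac
  Read 'e': push. Stack: ace
  Read 'c': push. Stack: acec
  Read 'd': push. Stack: acecd
  Read 'c': push. Stack: acecdc
  Read 'c': matches stack top 'c' => pop. Stack: acecd
Final stack: "acecd" (length 5)

5


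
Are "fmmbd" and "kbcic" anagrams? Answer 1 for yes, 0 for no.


Strings: "fmmbd", "kbcic"
Sorted first:  bdfmm
Sorted second: bccik
Differ at position 1: 'd' vs 'c' => not anagrams

0


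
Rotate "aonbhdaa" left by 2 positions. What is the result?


Input: "aonbhdaa", rotate left by 2
First 2 characters: "ao"
Remaining characters: "nbhdaa"
Concatenate remaining + first: "nbhdaa" + "ao" = "nbhdaaao"

nbhdaaao


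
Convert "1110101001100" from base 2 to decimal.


Input: "1110101001100" in base 2
Positional expansion:
  Digit '1' (value 1) x 2^12 = 4096
  Digit '1' (value 1) x 2^11 = 2048
  Digit '1' (value 1) x 2^10 = 1024
  Digit '0' (value 0) x 2^9 = 0
  Digit '1' (value 1) x 2^8 = 256
  Digit '0' (value 0) x 2^7 = 0
  Digit '1' (value 1) x 2^6 = 64
  Digit '0' (value 0) x 2^5 = 0
  Digit '0' (value 0) x 2^4 = 0
  Digit '1' (value 1) x 2^3 = 8
  Digit '1' (value 1) x 2^2 = 4
  Digit '0' (value 0) x 2^1 = 0
  Digit '0' (value 0) x 2^0 = 0
Sum = 7500

7500


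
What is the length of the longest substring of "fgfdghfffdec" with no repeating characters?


Input: "fgfdghfffdec"
Sliding window (track last position of each char):
  Position 0 ('f'): window [0,0] length 1 -- new best
  Position 1 ('g'): window [0,1] length 2 -- new best
  Position 2 ('f'): repeat (last at 0), move window start to 1
  Position 2 ('f'): window [1,2] length 2
  Position 3 ('d'): window [1,3] length 3 -- new best
  Position 4 ('g'): repeat (last at 1), move window start to 2
  Position 4 ('g'): window [2,4] length 3
  Position 5 ('h'): window [2,5] length 4 -- new best
  Position 6 ('f'): repeat (last at 2), move window start to 3
  Position 6 ('f'): window [3,6] length 4
  Position 7 ('f'): repeat (last at 6), move window start to 7
  Position 7 ('f'): window [7,7] length 1
  Position 8 ('f'): repeat (last at 7), move window start to 8
  Position 8 ('f'): window [8,8] length 1
  Position 9 ('d'): window [8,9] length 2
  Position 10 ('e'): window [8,10] length 3
  Position 11 ('c'): window [8,11] length 4
Longest substring with no repeats: "fdgh" with length 4

4


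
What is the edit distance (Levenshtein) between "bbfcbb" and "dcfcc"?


Computing edit distance: "bbfcbb" -> "dcfcc"
DP table:
           d    c    f    c    c
      0    1    2    3    4    5
  b   1    1    2    3    4    5
  b   2    2    2    3    4    5
  f   3    3    3    2    3    4
  c   4    4    3    3    2    3
  b   5    5    4    4    3    3
  b   6    6    5    5    4    4
Edit distance = dp[6][5] = 4

4


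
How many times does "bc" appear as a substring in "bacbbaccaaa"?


Searching for "bc" in "bacbbaccaaa"
Scanning each position:
  Position 0: "ba" => no
  Position 1: "ac" => no
  Position 2: "cb" => no
  Position 3: "bb" => no
  Position 4: "ba" => no
  Position 5: "ac" => no
  Position 6: "cc" => no
  Position 7: "ca" => no
  Position 8: "aa" => no
  Position 9: "aa" => no
Total occurrences: 0

0


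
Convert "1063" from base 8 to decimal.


Input: "1063" in base 8
Positional expansion:
  Digit '1' (value 1) x 8^3 = 512
  Digit '0' (value 0) x 8^2 = 0
  Digit '6' (value 6) x 8^1 = 48
  Digit '3' (value 3) x 8^0 = 3
Sum = 563

563


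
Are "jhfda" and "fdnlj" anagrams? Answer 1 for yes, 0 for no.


Strings: "jhfda", "fdnlj"
Sorted first:  adfhj
Sorted second: dfjln
Differ at position 0: 'a' vs 'd' => not anagrams

0


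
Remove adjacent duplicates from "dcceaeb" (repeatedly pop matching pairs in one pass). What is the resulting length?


Input: dcceaeb
Stack-based adjacent duplicate removal:
  Read 'd': push. Stack: d
  Read 'c': push. Stack: dc
  Read 'c': matches stack top 'c' => pop. Stack: d
  Read 'e': push. Stack: de
  Read 'a': push. Stack: dea
  Read 'e': push. Stack: deae
  Read 'b': push. Stack: deaeb
Final stack: "deaeb" (length 5)

5


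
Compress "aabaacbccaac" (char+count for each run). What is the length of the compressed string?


Input: aabaacbccaac
Runs:
  'a' x 2 => "a2"
  'b' x 1 => "b1"
  'a' x 2 => "a2"
  'c' x 1 => "c1"
  'b' x 1 => "b1"
  'c' x 2 => "c2"
  'a' x 2 => "a2"
  'c' x 1 => "c1"
Compressed: "a2b1a2c1b1c2a2c1"
Compressed length: 16

16


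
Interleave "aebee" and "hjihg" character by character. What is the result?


Interleaving "aebee" and "hjihg":
  Position 0: 'a' from first, 'h' from second => "ah"
  Position 1: 'e' from first, 'j' from second => "ej"
  Position 2: 'b' from first, 'i' from second => "bi"
  Position 3: 'e' from first, 'h' from second => "eh"
  Position 4: 'e' from first, 'g' from second => "eg"
Result: ahejbieheg

ahejbieheg


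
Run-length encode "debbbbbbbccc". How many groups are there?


Input: debbbbbbbccc
Scanning for consecutive runs:
  Group 1: 'd' x 1 (positions 0-0)
  Group 2: 'e' x 1 (positions 1-1)
  Group 3: 'b' x 7 (positions 2-8)
  Group 4: 'c' x 3 (positions 9-11)
Total groups: 4

4


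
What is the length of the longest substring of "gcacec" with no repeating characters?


Input: "gcacec"
Sliding window (track last position of each char):
  Position 0 ('g'): window [0,0] length 1 -- new best
  Position 1 ('c'): window [0,1] length 2 -- new best
  Position 2 ('a'): window [0,2] length 3 -- new best
  Position 3 ('c'): repeat (last at 1), move window start to 2
  Position 3 ('c'): window [2,3] length 2
  Position 4 ('e'): window [2,4] length 3
  Position 5 ('c'): repeat (last at 3), move window start to 4
  Position 5 ('c'): window [4,5] length 2
Longest substring with no repeats: "gca" with length 3

3


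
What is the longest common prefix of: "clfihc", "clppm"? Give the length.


Words: clfihc, clppm
  Position 0: all 'c' => match
  Position 1: all 'l' => match
  Position 2: ('f', 'p') => mismatch, stop
LCP = "cl" (length 2)

2


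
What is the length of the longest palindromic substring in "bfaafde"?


Input: "bfaafde"
Checking substrings for palindromes:
  [1:5] "faaf" (len 4) => palindrome
  [2:4] "aa" (len 2) => palindrome
Longest palindromic substring: "faaf" with length 4

4


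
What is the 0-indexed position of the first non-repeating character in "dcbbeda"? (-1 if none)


Input: dcbbeda
Character frequencies:
  'a': 1
  'b': 2
  'c': 1
  'd': 2
  'e': 1
Scanning left to right for freq == 1:
  Position 0 ('d'): freq=2, skip
  Position 1 ('c'): unique! => answer = 1

1


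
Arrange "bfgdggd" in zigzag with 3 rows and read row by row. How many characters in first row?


Zigzag "bfgdggd" into 3 rows:
Placing characters:
  'b' => row 0
  'f' => row 1
  'g' => row 2
  'd' => row 1
  'g' => row 0
  'g' => row 1
  'd' => row 2
Rows:
  Row 0: "bg"
  Row 1: "fdg"
  Row 2: "gd"
First row length: 2

2


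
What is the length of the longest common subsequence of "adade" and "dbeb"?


LCS of "adade" and "dbeb"
DP table:
           d    b    e    b
      0    0    0    0    0
  a   0    0    0    0    0
  d   0    1    1    1    1
  a   0    1    1    1    1
  d   0    1    1    1    1
  e   0    1    1    2    2
LCS length = dp[5][4] = 2

2


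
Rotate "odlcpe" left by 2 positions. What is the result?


Input: "odlcpe", rotate left by 2
First 2 characters: "od"
Remaining characters: "lcpe"
Concatenate remaining + first: "lcpe" + "od" = "lcpeod"

lcpeod


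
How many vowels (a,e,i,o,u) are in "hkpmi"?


Input: hkpmi
Checking each character:
  'h' at position 0: consonant
  'k' at position 1: consonant
  'p' at position 2: consonant
  'm' at position 3: consonant
  'i' at position 4: vowel (running total: 1)
Total vowels: 1

1


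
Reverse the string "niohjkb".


Input: niohjkb
Reading characters right to left:
  Position 6: 'b'
  Position 5: 'k'
  Position 4: 'j'
  Position 3: 'h'
  Position 2: 'o'
  Position 1: 'i'
  Position 0: 'n'
Reversed: bkjhoin

bkjhoin


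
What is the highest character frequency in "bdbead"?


Input: bdbead
Character counts:
  'a': 1
  'b': 2
  'd': 2
  'e': 1
Maximum frequency: 2

2


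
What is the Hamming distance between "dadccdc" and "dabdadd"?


Comparing "dadccdc" and "dabdadd" position by position:
  Position 0: 'd' vs 'd' => same
  Position 1: 'a' vs 'a' => same
  Position 2: 'd' vs 'b' => differ
  Position 3: 'c' vs 'd' => differ
  Position 4: 'c' vs 'a' => differ
  Position 5: 'd' vs 'd' => same
  Position 6: 'c' vs 'd' => differ
Total differences (Hamming distance): 4

4


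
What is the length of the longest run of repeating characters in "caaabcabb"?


Input: "caaabcabb"
Scanning for longest run:
  Position 1 ('a'): new char, reset run to 1
  Position 2 ('a'): continues run of 'a', length=2
  Position 3 ('a'): continues run of 'a', length=3
  Position 4 ('b'): new char, reset run to 1
  Position 5 ('c'): new char, reset run to 1
  Position 6 ('a'): new char, reset run to 1
  Position 7 ('b'): new char, reset run to 1
  Position 8 ('b'): continues run of 'b', length=2
Longest run: 'a' with length 3

3


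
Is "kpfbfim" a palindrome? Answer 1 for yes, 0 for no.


Input: kpfbfim
Reversed: mifbfpk
  Compare pos 0 ('k') with pos 6 ('m'): MISMATCH
  Compare pos 1 ('p') with pos 5 ('i'): MISMATCH
  Compare pos 2 ('f') with pos 4 ('f'): match
Result: not a palindrome

0


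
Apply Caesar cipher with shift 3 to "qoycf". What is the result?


Caesar cipher: shift "qoycf" by 3
  'q' (pos 16) + 3 = pos 19 = 't'
  'o' (pos 14) + 3 = pos 17 = 'r'
  'y' (pos 24) + 3 = pos 1 = 'b'
  'c' (pos 2) + 3 = pos 5 = 'f'
  'f' (pos 5) + 3 = pos 8 = 'i'
Result: trbfi

trbfi


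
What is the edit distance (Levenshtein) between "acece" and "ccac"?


Computing edit distance: "acece" -> "ccac"
DP table:
           c    c    a    c
      0    1    2    3    4
  a   1    1    2    2    3
  c   2    1    1    2    2
  e   3    2    2    2    3
  c   4    3    2    3    2
  e   5    4    3    3    3
Edit distance = dp[5][4] = 3

3


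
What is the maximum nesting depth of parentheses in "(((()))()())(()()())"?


Input: "(((()))()())(()()())"
Tracking depth:
  Position 0 '(': depth becomes 1
  Position 1 '(': depth becomes 2
  Position 2 '(': depth becomes 3
  Position 3 '(': depth becomes 4
  Position 4 ')': depth becomes 3
  Position 5 ')': depth becomes 2
  Position 6 ')': depth becomes 1
  Position 7 '(': depth becomes 2
  Position 8 ')': depth becomes 1
  Position 9 '(': depth becomes 2
  Position 10 ')': depth becomes 1
  Position 11 ')': depth becomes 0
  Position 12 '(': depth becomes 1
  Position 13 '(': depth becomes 2
  Position 14 ')': depth becomes 1
  Position 15 '(': depth becomes 2
  Position 16 ')': depth becomes 1
  Position 17 '(': depth becomes 2
  Position 18 ')': depth becomes 1
  Position 19 ')': depth becomes 0
Maximum depth reached: 4

4


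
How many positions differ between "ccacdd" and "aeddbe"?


Comparing "ccacdd" and "aeddbe" position by position:
  Position 0: 'c' vs 'a' => DIFFER
  Position 1: 'c' vs 'e' => DIFFER
  Position 2: 'a' vs 'd' => DIFFER
  Position 3: 'c' vs 'd' => DIFFER
  Position 4: 'd' vs 'b' => DIFFER
  Position 5: 'd' vs 'e' => DIFFER
Positions that differ: 6

6


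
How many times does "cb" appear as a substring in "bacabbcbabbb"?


Searching for "cb" in "bacabbcbabbb"
Scanning each position:
  Position 0: "ba" => no
  Position 1: "ac" => no
  Position 2: "ca" => no
  Position 3: "ab" => no
  Position 4: "bb" => no
  Position 5: "bc" => no
  Position 6: "cb" => MATCH
  Position 7: "ba" => no
  Position 8: "ab" => no
  Position 9: "bb" => no
  Position 10: "bb" => no
Total occurrences: 1

1


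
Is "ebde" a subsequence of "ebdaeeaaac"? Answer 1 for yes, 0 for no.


Check if "ebde" is a subsequence of "ebdaeeaaac"
Greedy scan:
  Position 0 ('e'): matches sub[0] = 'e'
  Position 1 ('b'): matches sub[1] = 'b'
  Position 2 ('d'): matches sub[2] = 'd'
  Position 3 ('a'): no match needed
  Position 4 ('e'): matches sub[3] = 'e'
  Position 5 ('e'): no match needed
  Position 6 ('a'): no match needed
  Position 7 ('a'): no match needed
  Position 8 ('a'): no match needed
  Position 9 ('c'): no match needed
All 4 characters matched => is a subsequence

1


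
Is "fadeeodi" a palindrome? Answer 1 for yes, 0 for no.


Input: fadeeodi
Reversed: idoeedaf
  Compare pos 0 ('f') with pos 7 ('i'): MISMATCH
  Compare pos 1 ('a') with pos 6 ('d'): MISMATCH
  Compare pos 2 ('d') with pos 5 ('o'): MISMATCH
  Compare pos 3 ('e') with pos 4 ('e'): match
Result: not a palindrome

0


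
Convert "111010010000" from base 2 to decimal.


Input: "111010010000" in base 2
Positional expansion:
  Digit '1' (value 1) x 2^11 = 2048
  Digit '1' (value 1) x 2^10 = 1024
  Digit '1' (value 1) x 2^9 = 512
  Digit '0' (value 0) x 2^8 = 0
  Digit '1' (value 1) x 2^7 = 128
  Digit '0' (value 0) x 2^6 = 0
  Digit '0' (value 0) x 2^5 = 0
  Digit '1' (value 1) x 2^4 = 16
  Digit '0' (value 0) x 2^3 = 0
  Digit '0' (value 0) x 2^2 = 0
  Digit '0' (value 0) x 2^1 = 0
  Digit '0' (value 0) x 2^0 = 0
Sum = 3728

3728


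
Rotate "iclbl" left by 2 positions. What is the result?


Input: "iclbl", rotate left by 2
First 2 characters: "ic"
Remaining characters: "lbl"
Concatenate remaining + first: "lbl" + "ic" = "lblic"

lblic


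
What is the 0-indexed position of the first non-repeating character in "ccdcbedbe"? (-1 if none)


Input: ccdcbedbe
Character frequencies:
  'b': 2
  'c': 3
  'd': 2
  'e': 2
Scanning left to right for freq == 1:
  Position 0 ('c'): freq=3, skip
  Position 1 ('c'): freq=3, skip
  Position 2 ('d'): freq=2, skip
  Position 3 ('c'): freq=3, skip
  Position 4 ('b'): freq=2, skip
  Position 5 ('e'): freq=2, skip
  Position 6 ('d'): freq=2, skip
  Position 7 ('b'): freq=2, skip
  Position 8 ('e'): freq=2, skip
  No unique character found => answer = -1

-1


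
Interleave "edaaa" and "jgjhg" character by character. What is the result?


Interleaving "edaaa" and "jgjhg":
  Position 0: 'e' from first, 'j' from second => "ej"
  Position 1: 'd' from first, 'g' from second => "dg"
  Position 2: 'a' from first, 'j' from second => "aj"
  Position 3: 'a' from first, 'h' from second => "ah"
  Position 4: 'a' from first, 'g' from second => "ag"
Result: ejdgajahag

ejdgajahag


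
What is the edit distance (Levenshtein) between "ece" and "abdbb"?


Computing edit distance: "ece" -> "abdbb"
DP table:
           a    b    d    b    b
      0    1    2    3    4    5
  e   1    1    2    3    4    5
  c   2    2    2    3    4    5
  e   3    3    3    3    4    5
Edit distance = dp[3][5] = 5

5


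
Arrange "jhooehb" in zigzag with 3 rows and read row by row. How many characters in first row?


Zigzag "jhooehb" into 3 rows:
Placing characters:
  'j' => row 0
  'h' => row 1
  'o' => row 2
  'o' => row 1
  'e' => row 0
  'h' => row 1
  'b' => row 2
Rows:
  Row 0: "je"
  Row 1: "hoh"
  Row 2: "ob"
First row length: 2

2


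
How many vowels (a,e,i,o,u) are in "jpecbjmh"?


Input: jpecbjmh
Checking each character:
  'j' at position 0: consonant
  'p' at position 1: consonant
  'e' at position 2: vowel (running total: 1)
  'c' at position 3: consonant
  'b' at position 4: consonant
  'j' at position 5: consonant
  'm' at position 6: consonant
  'h' at position 7: consonant
Total vowels: 1

1


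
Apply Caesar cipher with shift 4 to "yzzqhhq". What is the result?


Caesar cipher: shift "yzzqhhq" by 4
  'y' (pos 24) + 4 = pos 2 = 'c'
  'z' (pos 25) + 4 = pos 3 = 'd'
  'z' (pos 25) + 4 = pos 3 = 'd'
  'q' (pos 16) + 4 = pos 20 = 'u'
  'h' (pos 7) + 4 = pos 11 = 'l'
  'h' (pos 7) + 4 = pos 11 = 'l'
  'q' (pos 16) + 4 = pos 20 = 'u'
Result: cddullu

cddullu


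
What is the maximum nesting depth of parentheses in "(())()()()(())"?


Input: "(())()()()(())"
Tracking depth:
  Position 0 '(': depth becomes 1
  Position 1 '(': depth becomes 2
  Position 2 ')': depth becomes 1
  Position 3 ')': depth becomes 0
  Position 4 '(': depth becomes 1
  Position 5 ')': depth becomes 0
  Position 6 '(': depth becomes 1
  Position 7 ')': depth becomes 0
  Position 8 '(': depth becomes 1
  Position 9 ')': depth becomes 0
  Position 10 '(': depth becomes 1
  Position 11 '(': depth becomes 2
  Position 12 ')': depth becomes 1
  Position 13 ')': depth becomes 0
Maximum depth reached: 2

2


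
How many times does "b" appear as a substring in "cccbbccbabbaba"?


Searching for "b" in "cccbbccbabbaba"
Scanning each position:
  Position 0: "c" => no
  Position 1: "c" => no
  Position 2: "c" => no
  Position 3: "b" => MATCH
  Position 4: "b" => MATCH
  Position 5: "c" => no
  Position 6: "c" => no
  Position 7: "b" => MATCH
  Position 8: "a" => no
  Position 9: "b" => MATCH
  Position 10: "b" => MATCH
  Position 11: "a" => no
  Position 12: "b" => MATCH
  Position 13: "a" => no
Total occurrences: 6

6


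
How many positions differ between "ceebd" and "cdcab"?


Comparing "ceebd" and "cdcab" position by position:
  Position 0: 'c' vs 'c' => same
  Position 1: 'e' vs 'd' => DIFFER
  Position 2: 'e' vs 'c' => DIFFER
  Position 3: 'b' vs 'a' => DIFFER
  Position 4: 'd' vs 'b' => DIFFER
Positions that differ: 4

4


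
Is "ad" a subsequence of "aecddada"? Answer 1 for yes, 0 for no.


Check if "ad" is a subsequence of "aecddada"
Greedy scan:
  Position 0 ('a'): matches sub[0] = 'a'
  Position 1 ('e'): no match needed
  Position 2 ('c'): no match needed
  Position 3 ('d'): matches sub[1] = 'd'
  Position 4 ('d'): no match needed
  Position 5 ('a'): no match needed
  Position 6 ('d'): no match needed
  Position 7 ('a'): no match needed
All 2 characters matched => is a subsequence

1


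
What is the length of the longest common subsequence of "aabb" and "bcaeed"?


LCS of "aabb" and "bcaeed"
DP table:
           b    c    a    e    e    d
      0    0    0    0    0    0    0
  a   0    0    0    1    1    1    1
  a   0    0    0    1    1    1    1
  b   0    1    1    1    1    1    1
  b   0    1    1    1    1    1    1
LCS length = dp[4][6] = 1

1


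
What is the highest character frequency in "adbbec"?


Input: adbbec
Character counts:
  'a': 1
  'b': 2
  'c': 1
  'd': 1
  'e': 1
Maximum frequency: 2

2


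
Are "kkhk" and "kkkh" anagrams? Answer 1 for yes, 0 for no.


Strings: "kkhk", "kkkh"
Sorted first:  hkkk
Sorted second: hkkk
Sorted forms match => anagrams

1


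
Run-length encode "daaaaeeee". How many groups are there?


Input: daaaaeeee
Scanning for consecutive runs:
  Group 1: 'd' x 1 (positions 0-0)
  Group 2: 'a' x 4 (positions 1-4)
  Group 3: 'e' x 4 (positions 5-8)
Total groups: 3

3


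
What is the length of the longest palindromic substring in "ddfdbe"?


Input: "ddfdbe"
Checking substrings for palindromes:
  [1:4] "dfd" (len 3) => palindrome
  [0:2] "dd" (len 2) => palindrome
Longest palindromic substring: "dfd" with length 3

3


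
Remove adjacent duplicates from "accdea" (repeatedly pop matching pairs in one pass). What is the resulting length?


Input: accdea
Stack-based adjacent duplicate removal:
  Read 'a': push. Stack: a
  Read 'c': push. Stack: ac
  Read 'c': matches stack top 'c' => pop. Stack: a
  Read 'd': push. Stack: ad
  Read 'e': push. Stack: ade
  Read 'a': push. Stack: adea
Final stack: "adea" (length 4)

4


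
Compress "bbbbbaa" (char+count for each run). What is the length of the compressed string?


Input: bbbbbaa
Runs:
  'b' x 5 => "b5"
  'a' x 2 => "a2"
Compressed: "b5a2"
Compressed length: 4

4


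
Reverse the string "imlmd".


Input: imlmd
Reading characters right to left:
  Position 4: 'd'
  Position 3: 'm'
  Position 2: 'l'
  Position 1: 'm'
  Position 0: 'i'
Reversed: dmlmi

dmlmi


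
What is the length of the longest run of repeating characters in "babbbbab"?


Input: "babbbbab"
Scanning for longest run:
  Position 1 ('a'): new char, reset run to 1
  Position 2 ('b'): new char, reset run to 1
  Position 3 ('b'): continues run of 'b', length=2
  Position 4 ('b'): continues run of 'b', length=3
  Position 5 ('b'): continues run of 'b', length=4
  Position 6 ('a'): new char, reset run to 1
  Position 7 ('b'): new char, reset run to 1
Longest run: 'b' with length 4

4


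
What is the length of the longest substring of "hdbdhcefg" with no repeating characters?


Input: "hdbdhcefg"
Sliding window (track last position of each char):
  Position 0 ('h'): window [0,0] length 1 -- new best
  Position 1 ('d'): window [0,1] length 2 -- new best
  Position 2 ('b'): window [0,2] length 3 -- new best
  Position 3 ('d'): repeat (last at 1), move window start to 2
  Position 3 ('d'): window [2,3] length 2
  Position 4 ('h'): window [2,4] length 3
  Position 5 ('c'): window [2,5] length 4 -- new best
  Position 6 ('e'): window [2,6] length 5 -- new best
  Position 7 ('f'): window [2,7] length 6 -- new best
  Position 8 ('g'): window [2,8] length 7 -- new best
Longest substring with no repeats: "bdhcefg" with length 7

7


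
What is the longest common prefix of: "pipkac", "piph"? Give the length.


Words: pipkac, piph
  Position 0: all 'p' => match
  Position 1: all 'i' => match
  Position 2: all 'p' => match
  Position 3: ('k', 'h') => mismatch, stop
LCP = "pip" (length 3)

3


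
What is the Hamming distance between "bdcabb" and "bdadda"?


Comparing "bdcabb" and "bdadda" position by position:
  Position 0: 'b' vs 'b' => same
  Position 1: 'd' vs 'd' => same
  Position 2: 'c' vs 'a' => differ
  Position 3: 'a' vs 'd' => differ
  Position 4: 'b' vs 'd' => differ
  Position 5: 'b' vs 'a' => differ
Total differences (Hamming distance): 4

4


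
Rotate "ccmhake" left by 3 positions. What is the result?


Input: "ccmhake", rotate left by 3
First 3 characters: "ccm"
Remaining characters: "hake"
Concatenate remaining + first: "hake" + "ccm" = "hakeccm"

hakeccm


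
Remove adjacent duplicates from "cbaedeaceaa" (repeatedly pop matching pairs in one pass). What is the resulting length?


Input: cbaedeaceaa
Stack-based adjacent duplicate removal:
  Read 'c': push. Stack: c
  Read 'b': push. Stack: cb
  Read 'a': push. Stack: cba
  Read 'e': push. Stack: cbae
  Read 'd': push. Stack: cbaed
  Read 'e': push. Stack: cbaede
  Read 'a': push. Stack: cbaedea
  Read 'c': push. Stack: cbaedeac
  Read 'e': push. Stack: cbaedeace
  Read 'a': push. Stack: cbaedeacea
  Read 'a': matches stack top 'a' => pop. Stack: cbaedeace
Final stack: "cbaedeace" (length 9)

9


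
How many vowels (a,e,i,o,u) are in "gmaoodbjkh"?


Input: gmaoodbjkh
Checking each character:
  'g' at position 0: consonant
  'm' at position 1: consonant
  'a' at position 2: vowel (running total: 1)
  'o' at position 3: vowel (running total: 2)
  'o' at position 4: vowel (running total: 3)
  'd' at position 5: consonant
  'b' at position 6: consonant
  'j' at position 7: consonant
  'k' at position 8: consonant
  'h' at position 9: consonant
Total vowels: 3

3


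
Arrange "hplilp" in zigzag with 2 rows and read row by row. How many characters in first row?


Zigzag "hplilp" into 2 rows:
Placing characters:
  'h' => row 0
  'p' => row 1
  'l' => row 0
  'i' => row 1
  'l' => row 0
  'p' => row 1
Rows:
  Row 0: "hll"
  Row 1: "pip"
First row length: 3

3


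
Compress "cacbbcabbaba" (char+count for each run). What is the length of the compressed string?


Input: cacbbcabbaba
Runs:
  'c' x 1 => "c1"
  'a' x 1 => "a1"
  'c' x 1 => "c1"
  'b' x 2 => "b2"
  'c' x 1 => "c1"
  'a' x 1 => "a1"
  'b' x 2 => "b2"
  'a' x 1 => "a1"
  'b' x 1 => "b1"
  'a' x 1 => "a1"
Compressed: "c1a1c1b2c1a1b2a1b1a1"
Compressed length: 20

20


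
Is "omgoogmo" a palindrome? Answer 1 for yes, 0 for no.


Input: omgoogmo
Reversed: omgoogmo
  Compare pos 0 ('o') with pos 7 ('o'): match
  Compare pos 1 ('m') with pos 6 ('m'): match
  Compare pos 2 ('g') with pos 5 ('g'): match
  Compare pos 3 ('o') with pos 4 ('o'): match
Result: palindrome

1


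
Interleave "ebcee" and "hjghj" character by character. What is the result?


Interleaving "ebcee" and "hjghj":
  Position 0: 'e' from first, 'h' from second => "eh"
  Position 1: 'b' from first, 'j' from second => "bj"
  Position 2: 'c' from first, 'g' from second => "cg"
  Position 3: 'e' from first, 'h' from second => "eh"
  Position 4: 'e' from first, 'j' from second => "ej"
Result: ehbjcgehej

ehbjcgehej


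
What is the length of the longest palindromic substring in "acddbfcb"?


Input: "acddbfcb"
Checking substrings for palindromes:
  [2:4] "dd" (len 2) => palindrome
Longest palindromic substring: "dd" with length 2

2


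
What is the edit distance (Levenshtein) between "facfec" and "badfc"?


Computing edit distance: "facfec" -> "badfc"
DP table:
           b    a    d    f    c
      0    1    2    3    4    5
  f   1    1    2    3    3    4
  a   2    2    1    2    3    4
  c   3    3    2    2    3    3
  f   4    4    3    3    2    3
  e   5    5    4    4    3    3
  c   6    6    5    5    4    3
Edit distance = dp[6][5] = 3

3


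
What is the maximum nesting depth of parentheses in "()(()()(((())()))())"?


Input: "()(()()(((())()))())"
Tracking depth:
  Position 0 '(': depth becomes 1
  Position 1 ')': depth becomes 0
  Position 2 '(': depth becomes 1
  Position 3 '(': depth becomes 2
  Position 4 ')': depth becomes 1
  Position 5 '(': depth becomes 2
  Position 6 ')': depth becomes 1
  Position 7 '(': depth becomes 2
  Position 8 '(': depth becomes 3
  Position 9 '(': depth becomes 4
  Position 10 '(': depth becomes 5
  Position 11 ')': depth becomes 4
  Position 12 ')': depth becomes 3
  Position 13 '(': depth becomes 4
  Position 14 ')': depth becomes 3
  Position 15 ')': depth becomes 2
  Position 16 ')': depth becomes 1
  Position 17 '(': depth becomes 2
  Position 18 ')': depth becomes 1
  Position 19 ')': depth becomes 0
Maximum depth reached: 5

5


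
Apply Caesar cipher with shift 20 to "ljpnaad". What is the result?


Caesar cipher: shift "ljpnaad" by 20
  'l' (pos 11) + 20 = pos 5 = 'f'
  'j' (pos 9) + 20 = pos 3 = 'd'
  'p' (pos 15) + 20 = pos 9 = 'j'
  'n' (pos 13) + 20 = pos 7 = 'h'
  'a' (pos 0) + 20 = pos 20 = 'u'
  'a' (pos 0) + 20 = pos 20 = 'u'
  'd' (pos 3) + 20 = pos 23 = 'x'
Result: fdjhuux

fdjhuux


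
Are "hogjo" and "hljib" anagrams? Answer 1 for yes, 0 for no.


Strings: "hogjo", "hljib"
Sorted first:  ghjoo
Sorted second: bhijl
Differ at position 0: 'g' vs 'b' => not anagrams

0


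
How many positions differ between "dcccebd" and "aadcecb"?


Comparing "dcccebd" and "aadcecb" position by position:
  Position 0: 'd' vs 'a' => DIFFER
  Position 1: 'c' vs 'a' => DIFFER
  Position 2: 'c' vs 'd' => DIFFER
  Position 3: 'c' vs 'c' => same
  Position 4: 'e' vs 'e' => same
  Position 5: 'b' vs 'c' => DIFFER
  Position 6: 'd' vs 'b' => DIFFER
Positions that differ: 5

5


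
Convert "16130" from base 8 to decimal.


Input: "16130" in base 8
Positional expansion:
  Digit '1' (value 1) x 8^4 = 4096
  Digit '6' (value 6) x 8^3 = 3072
  Digit '1' (value 1) x 8^2 = 64
  Digit '3' (value 3) x 8^1 = 24
  Digit '0' (value 0) x 8^0 = 0
Sum = 7256

7256


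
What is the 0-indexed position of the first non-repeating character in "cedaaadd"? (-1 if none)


Input: cedaaadd
Character frequencies:
  'a': 3
  'c': 1
  'd': 3
  'e': 1
Scanning left to right for freq == 1:
  Position 0 ('c'): unique! => answer = 0

0


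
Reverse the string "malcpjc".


Input: malcpjc
Reading characters right to left:
  Position 6: 'c'
  Position 5: 'j'
  Position 4: 'p'
  Position 3: 'c'
  Position 2: 'l'
  Position 1: 'a'
  Position 0: 'm'
Reversed: cjpclam

cjpclam


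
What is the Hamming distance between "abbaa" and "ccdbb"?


Comparing "abbaa" and "ccdbb" position by position:
  Position 0: 'a' vs 'c' => differ
  Position 1: 'b' vs 'c' => differ
  Position 2: 'b' vs 'd' => differ
  Position 3: 'a' vs 'b' => differ
  Position 4: 'a' vs 'b' => differ
Total differences (Hamming distance): 5

5


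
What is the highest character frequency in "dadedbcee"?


Input: dadedbcee
Character counts:
  'a': 1
  'b': 1
  'c': 1
  'd': 3
  'e': 3
Maximum frequency: 3

3


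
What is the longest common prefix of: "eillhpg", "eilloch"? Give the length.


Words: eillhpg, eilloch
  Position 0: all 'e' => match
  Position 1: all 'i' => match
  Position 2: all 'l' => match
  Position 3: all 'l' => match
  Position 4: ('h', 'o') => mismatch, stop
LCP = "eill" (length 4)

4


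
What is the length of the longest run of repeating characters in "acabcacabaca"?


Input: "acabcacabaca"
Scanning for longest run:
  Position 1 ('c'): new char, reset run to 1
  Position 2 ('a'): new char, reset run to 1
  Position 3 ('b'): new char, reset run to 1
  Position 4 ('c'): new char, reset run to 1
  Position 5 ('a'): new char, reset run to 1
  Position 6 ('c'): new char, reset run to 1
  Position 7 ('a'): new char, reset run to 1
  Position 8 ('b'): new char, reset run to 1
  Position 9 ('a'): new char, reset run to 1
  Position 10 ('c'): new char, reset run to 1
  Position 11 ('a'): new char, reset run to 1
Longest run: 'a' with length 1

1


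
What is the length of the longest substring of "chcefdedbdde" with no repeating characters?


Input: "chcefdedbdde"
Sliding window (track last position of each char):
  Position 0 ('c'): window [0,0] length 1 -- new best
  Position 1 ('h'): window [0,1] length 2 -- new best
  Position 2 ('c'): repeat (last at 0), move window start to 1
  Position 2 ('c'): window [1,2] length 2
  Position 3 ('e'): window [1,3] length 3 -- new best
  Position 4 ('f'): window [1,4] length 4 -- new best
  Position 5 ('d'): window [1,5] length 5 -- new best
  Position 6 ('e'): repeat (last at 3), move window start to 4
  Position 6 ('e'): window [4,6] length 3
  Position 7 ('d'): repeat (last at 5), move window start to 6
  Position 7 ('d'): window [6,7] length 2
  Position 8 ('b'): window [6,8] length 3
  Position 9 ('d'): repeat (last at 7), move window start to 8
  Position 9 ('d'): window [8,9] length 2
  Position 10 ('d'): repeat (last at 9), move window start to 10
  Position 10 ('d'): window [10,10] length 1
  Position 11 ('e'): window [10,11] length 2
Longest substring with no repeats: "hcefd" with length 5

5


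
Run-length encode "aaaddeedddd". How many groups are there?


Input: aaaddeedddd
Scanning for consecutive runs:
  Group 1: 'a' x 3 (positions 0-2)
  Group 2: 'd' x 2 (positions 3-4)
  Group 3: 'e' x 2 (positions 5-6)
  Group 4: 'd' x 4 (positions 7-10)
Total groups: 4

4


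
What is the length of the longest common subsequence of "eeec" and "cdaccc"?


LCS of "eeec" and "cdaccc"
DP table:
           c    d    a    c    c    c
      0    0    0    0    0    0    0
  e   0    0    0    0    0    0    0
  e   0    0    0    0    0    0    0
  e   0    0    0    0    0    0    0
  c   0    1    1    1    1    1    1
LCS length = dp[4][6] = 1

1


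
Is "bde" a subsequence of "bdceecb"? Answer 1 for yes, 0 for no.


Check if "bde" is a subsequence of "bdceecb"
Greedy scan:
  Position 0 ('b'): matches sub[0] = 'b'
  Position 1 ('d'): matches sub[1] = 'd'
  Position 2 ('c'): no match needed
  Position 3 ('e'): matches sub[2] = 'e'
  Position 4 ('e'): no match needed
  Position 5 ('c'): no match needed
  Position 6 ('b'): no match needed
All 3 characters matched => is a subsequence

1


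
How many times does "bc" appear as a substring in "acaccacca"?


Searching for "bc" in "acaccacca"
Scanning each position:
  Position 0: "ac" => no
  Position 1: "ca" => no
  Position 2: "ac" => no
  Position 3: "cc" => no
  Position 4: "ca" => no
  Position 5: "ac" => no
  Position 6: "cc" => no
  Position 7: "ca" => no
Total occurrences: 0

0
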